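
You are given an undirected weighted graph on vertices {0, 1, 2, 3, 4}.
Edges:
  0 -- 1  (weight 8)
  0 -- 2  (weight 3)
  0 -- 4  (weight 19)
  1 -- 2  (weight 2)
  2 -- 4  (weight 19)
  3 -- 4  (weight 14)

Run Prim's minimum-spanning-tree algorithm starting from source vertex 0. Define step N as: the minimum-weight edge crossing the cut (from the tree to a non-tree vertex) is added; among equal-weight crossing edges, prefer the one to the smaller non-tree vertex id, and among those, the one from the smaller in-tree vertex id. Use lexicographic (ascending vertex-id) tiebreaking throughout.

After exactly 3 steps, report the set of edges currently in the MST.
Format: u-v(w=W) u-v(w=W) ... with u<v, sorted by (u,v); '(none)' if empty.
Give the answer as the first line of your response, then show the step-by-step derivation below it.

0-2(w=3) 0-4(w=19) 1-2(w=2)

step 1: add edge 0-2 (w=3); MST = {0-2(w=3)}
step 2: add edge 1-2 (w=2); MST = {0-2(w=3) 1-2(w=2)}
step 3: add edge 0-4 (w=19); MST = {0-2(w=3) 0-4(w=19) 1-2(w=2)}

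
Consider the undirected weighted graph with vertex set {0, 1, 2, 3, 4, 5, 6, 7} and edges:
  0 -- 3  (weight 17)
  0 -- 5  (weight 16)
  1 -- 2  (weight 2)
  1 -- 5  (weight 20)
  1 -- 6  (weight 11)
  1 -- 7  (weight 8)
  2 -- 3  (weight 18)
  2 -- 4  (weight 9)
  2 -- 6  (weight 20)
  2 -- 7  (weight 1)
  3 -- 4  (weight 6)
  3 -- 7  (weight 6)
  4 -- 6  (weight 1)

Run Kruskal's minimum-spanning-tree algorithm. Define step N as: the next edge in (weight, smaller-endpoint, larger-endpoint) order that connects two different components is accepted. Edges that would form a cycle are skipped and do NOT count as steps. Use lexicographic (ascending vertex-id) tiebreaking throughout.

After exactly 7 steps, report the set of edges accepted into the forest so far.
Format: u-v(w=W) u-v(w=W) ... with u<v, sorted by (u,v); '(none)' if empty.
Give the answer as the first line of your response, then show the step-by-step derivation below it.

0-3(w=17) 0-5(w=16) 1-2(w=2) 2-7(w=1) 3-4(w=6) 3-7(w=6) 4-6(w=1)

step 1: add edge 2-7 (w=1); MST = {2-7(w=1)}
step 2: add edge 4-6 (w=1); MST = {2-7(w=1) 4-6(w=1)}
step 3: add edge 1-2 (w=2); MST = {1-2(w=2) 2-7(w=1) 4-6(w=1)}
step 4: add edge 3-4 (w=6); MST = {1-2(w=2) 2-7(w=1) 3-4(w=6) 4-6(w=1)}
step 5: add edge 3-7 (w=6); MST = {1-2(w=2) 2-7(w=1) 3-4(w=6) 3-7(w=6) 4-6(w=1)}
step 6: add edge 0-5 (w=16); MST = {0-5(w=16) 1-2(w=2) 2-7(w=1) 3-4(w=6) 3-7(w=6) 4-6(w=1)}
step 7: add edge 0-3 (w=17); MST = {0-3(w=17) 0-5(w=16) 1-2(w=2) 2-7(w=1) 3-4(w=6) 3-7(w=6) 4-6(w=1)}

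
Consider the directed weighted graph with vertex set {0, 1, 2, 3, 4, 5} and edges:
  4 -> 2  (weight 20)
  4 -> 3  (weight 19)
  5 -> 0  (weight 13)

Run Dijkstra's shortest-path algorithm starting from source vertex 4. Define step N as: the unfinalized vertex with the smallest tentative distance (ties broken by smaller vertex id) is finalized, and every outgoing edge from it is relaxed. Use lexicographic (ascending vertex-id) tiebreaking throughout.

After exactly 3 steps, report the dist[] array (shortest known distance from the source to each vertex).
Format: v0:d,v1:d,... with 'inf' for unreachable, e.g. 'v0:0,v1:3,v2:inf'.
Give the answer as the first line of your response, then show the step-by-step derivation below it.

v0:inf,v1:inf,v2:20,v3:19,v4:0,v5:inf

step 1: dist = v0:inf,v1:inf,v2:20,v3:19,v4:0,v5:inf
step 2: dist = v0:inf,v1:inf,v2:20,v3:19,v4:0,v5:inf
step 3: dist = v0:inf,v1:inf,v2:20,v3:19,v4:0,v5:inf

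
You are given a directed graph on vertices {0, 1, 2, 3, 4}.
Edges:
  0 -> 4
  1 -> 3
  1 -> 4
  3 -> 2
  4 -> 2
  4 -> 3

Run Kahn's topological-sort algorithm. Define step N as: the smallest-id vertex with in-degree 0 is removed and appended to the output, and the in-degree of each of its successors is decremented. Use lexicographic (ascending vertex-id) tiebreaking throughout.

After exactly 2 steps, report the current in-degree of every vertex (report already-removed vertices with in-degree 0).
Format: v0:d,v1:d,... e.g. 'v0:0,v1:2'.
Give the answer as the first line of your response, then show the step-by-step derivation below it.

v0:0,v1:0,v2:2,v3:1,v4:0

step 1: output 0; order=[0]; indeg=(0,0,2,2,1)
step 2: output 1; order=[0,1]; indeg=(0,0,2,1,0)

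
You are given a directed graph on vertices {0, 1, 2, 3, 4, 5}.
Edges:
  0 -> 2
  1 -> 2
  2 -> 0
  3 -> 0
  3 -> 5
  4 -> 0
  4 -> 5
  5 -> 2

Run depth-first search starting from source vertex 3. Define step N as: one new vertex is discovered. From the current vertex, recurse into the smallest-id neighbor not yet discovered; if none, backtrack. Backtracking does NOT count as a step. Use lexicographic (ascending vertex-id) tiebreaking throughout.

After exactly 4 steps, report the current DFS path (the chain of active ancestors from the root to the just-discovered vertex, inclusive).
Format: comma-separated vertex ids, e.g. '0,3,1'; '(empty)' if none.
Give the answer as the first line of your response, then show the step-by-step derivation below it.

3,5

step 1: discover 3; path=3; order=3
step 2: discover 0; path=3>0; order=3,0
step 3: discover 2; path=3>0>2; order=3,0,2
step 4: discover 5; path=3>5; order=3,0,2,5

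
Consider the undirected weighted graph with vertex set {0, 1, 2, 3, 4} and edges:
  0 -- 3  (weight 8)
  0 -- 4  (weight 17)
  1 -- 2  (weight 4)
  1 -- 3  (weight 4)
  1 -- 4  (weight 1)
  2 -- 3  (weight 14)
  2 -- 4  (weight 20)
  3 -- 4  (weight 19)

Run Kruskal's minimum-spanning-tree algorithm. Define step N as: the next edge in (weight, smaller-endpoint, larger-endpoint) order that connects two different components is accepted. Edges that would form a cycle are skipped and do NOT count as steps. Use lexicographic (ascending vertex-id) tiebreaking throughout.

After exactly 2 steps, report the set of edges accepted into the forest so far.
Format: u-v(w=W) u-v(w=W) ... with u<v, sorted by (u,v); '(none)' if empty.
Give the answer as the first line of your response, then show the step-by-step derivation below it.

1-2(w=4) 1-4(w=1)

step 1: add edge 1-4 (w=1); MST = {1-4(w=1)}
step 2: add edge 1-2 (w=4); MST = {1-2(w=4) 1-4(w=1)}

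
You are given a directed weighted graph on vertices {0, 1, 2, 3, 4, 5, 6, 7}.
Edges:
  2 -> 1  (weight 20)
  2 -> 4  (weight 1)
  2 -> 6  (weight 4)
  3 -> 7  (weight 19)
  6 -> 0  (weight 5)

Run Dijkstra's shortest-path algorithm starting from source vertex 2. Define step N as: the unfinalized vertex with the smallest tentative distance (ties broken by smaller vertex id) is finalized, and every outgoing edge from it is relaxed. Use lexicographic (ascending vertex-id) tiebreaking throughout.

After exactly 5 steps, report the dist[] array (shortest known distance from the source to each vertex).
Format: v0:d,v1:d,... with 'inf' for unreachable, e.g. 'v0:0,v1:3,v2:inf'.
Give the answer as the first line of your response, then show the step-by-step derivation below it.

v0:9,v1:20,v2:0,v3:inf,v4:1,v5:inf,v6:4,v7:inf

step 1: dist = v0:inf,v1:20,v2:0,v3:inf,v4:1,v5:inf,v6:4,v7:inf
step 2: dist = v0:inf,v1:20,v2:0,v3:inf,v4:1,v5:inf,v6:4,v7:inf
step 3: dist = v0:9,v1:20,v2:0,v3:inf,v4:1,v5:inf,v6:4,v7:inf
step 4: dist = v0:9,v1:20,v2:0,v3:inf,v4:1,v5:inf,v6:4,v7:inf
step 5: dist = v0:9,v1:20,v2:0,v3:inf,v4:1,v5:inf,v6:4,v7:inf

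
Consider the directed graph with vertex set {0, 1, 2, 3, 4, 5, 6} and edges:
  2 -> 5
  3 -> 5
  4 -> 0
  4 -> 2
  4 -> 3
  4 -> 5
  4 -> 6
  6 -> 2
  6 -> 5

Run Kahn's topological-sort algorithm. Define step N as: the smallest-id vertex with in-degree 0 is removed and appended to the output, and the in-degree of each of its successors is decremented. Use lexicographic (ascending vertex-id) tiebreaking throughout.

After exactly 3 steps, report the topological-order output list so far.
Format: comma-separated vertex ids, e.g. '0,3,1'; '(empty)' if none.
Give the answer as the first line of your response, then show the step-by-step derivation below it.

1,4,0

step 1: output 1; order=[1]; indeg=(1,0,2,1,0,4,1)
step 2: output 4; order=[1,4]; indeg=(0,0,1,0,0,3,0)
step 3: output 0; order=[1,4,0]; indeg=(0,0,1,0,0,3,0)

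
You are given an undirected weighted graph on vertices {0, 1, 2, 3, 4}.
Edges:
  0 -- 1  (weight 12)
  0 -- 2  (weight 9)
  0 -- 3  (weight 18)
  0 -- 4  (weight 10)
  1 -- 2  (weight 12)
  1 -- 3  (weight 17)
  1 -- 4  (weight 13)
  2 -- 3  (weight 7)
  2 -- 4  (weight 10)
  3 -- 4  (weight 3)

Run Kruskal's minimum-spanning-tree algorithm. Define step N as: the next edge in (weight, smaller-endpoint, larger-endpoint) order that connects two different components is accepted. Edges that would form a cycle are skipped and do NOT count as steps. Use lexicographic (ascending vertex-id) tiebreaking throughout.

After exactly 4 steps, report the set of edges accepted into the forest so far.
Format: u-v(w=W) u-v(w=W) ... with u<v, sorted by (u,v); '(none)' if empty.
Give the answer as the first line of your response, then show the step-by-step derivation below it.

0-1(w=12) 0-2(w=9) 2-3(w=7) 3-4(w=3)

step 1: add edge 3-4 (w=3); MST = {3-4(w=3)}
step 2: add edge 2-3 (w=7); MST = {2-3(w=7) 3-4(w=3)}
step 3: add edge 0-2 (w=9); MST = {0-2(w=9) 2-3(w=7) 3-4(w=3)}
step 4: add edge 0-1 (w=12); MST = {0-1(w=12) 0-2(w=9) 2-3(w=7) 3-4(w=3)}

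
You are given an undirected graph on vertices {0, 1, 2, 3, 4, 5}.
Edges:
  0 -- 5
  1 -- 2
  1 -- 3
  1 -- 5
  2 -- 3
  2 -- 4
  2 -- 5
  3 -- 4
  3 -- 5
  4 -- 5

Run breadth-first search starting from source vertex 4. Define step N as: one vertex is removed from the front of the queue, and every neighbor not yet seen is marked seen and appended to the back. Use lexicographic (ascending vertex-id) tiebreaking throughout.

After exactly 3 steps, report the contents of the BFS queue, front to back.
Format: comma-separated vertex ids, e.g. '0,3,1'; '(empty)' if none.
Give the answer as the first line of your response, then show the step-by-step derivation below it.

5,1

step 1: dequeue 4; queue=[2,3,5]; order=4
step 2: dequeue 2; queue=[3,5,1]; order=4,2
step 3: dequeue 3; queue=[5,1]; order=4,2,3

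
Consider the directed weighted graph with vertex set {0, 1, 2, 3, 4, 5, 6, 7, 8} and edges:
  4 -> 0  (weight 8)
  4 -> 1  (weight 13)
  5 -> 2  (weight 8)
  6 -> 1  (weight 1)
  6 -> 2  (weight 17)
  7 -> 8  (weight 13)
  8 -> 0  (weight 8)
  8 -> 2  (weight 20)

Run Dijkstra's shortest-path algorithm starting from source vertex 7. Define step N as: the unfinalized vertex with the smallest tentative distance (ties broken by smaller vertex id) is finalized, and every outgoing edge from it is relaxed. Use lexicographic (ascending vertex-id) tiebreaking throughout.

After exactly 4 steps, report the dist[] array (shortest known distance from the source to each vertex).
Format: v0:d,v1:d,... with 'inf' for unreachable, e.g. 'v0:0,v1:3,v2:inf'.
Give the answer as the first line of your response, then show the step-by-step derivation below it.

v0:21,v1:inf,v2:33,v3:inf,v4:inf,v5:inf,v6:inf,v7:0,v8:13

step 1: dist = v0:inf,v1:inf,v2:inf,v3:inf,v4:inf,v5:inf,v6:inf,v7:0,v8:13
step 2: dist = v0:21,v1:inf,v2:33,v3:inf,v4:inf,v5:inf,v6:inf,v7:0,v8:13
step 3: dist = v0:21,v1:inf,v2:33,v3:inf,v4:inf,v5:inf,v6:inf,v7:0,v8:13
step 4: dist = v0:21,v1:inf,v2:33,v3:inf,v4:inf,v5:inf,v6:inf,v7:0,v8:13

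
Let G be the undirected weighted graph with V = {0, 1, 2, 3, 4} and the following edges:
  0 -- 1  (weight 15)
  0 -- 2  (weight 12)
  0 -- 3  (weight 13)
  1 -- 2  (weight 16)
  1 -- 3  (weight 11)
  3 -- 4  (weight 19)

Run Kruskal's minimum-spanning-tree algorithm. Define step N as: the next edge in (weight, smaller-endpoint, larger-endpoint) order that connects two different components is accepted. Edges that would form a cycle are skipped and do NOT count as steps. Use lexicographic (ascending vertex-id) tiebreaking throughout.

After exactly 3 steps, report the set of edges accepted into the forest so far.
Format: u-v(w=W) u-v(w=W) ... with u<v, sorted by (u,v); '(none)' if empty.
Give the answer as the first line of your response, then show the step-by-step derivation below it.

0-2(w=12) 0-3(w=13) 1-3(w=11)

step 1: add edge 1-3 (w=11); MST = {1-3(w=11)}
step 2: add edge 0-2 (w=12); MST = {0-2(w=12) 1-3(w=11)}
step 3: add edge 0-3 (w=13); MST = {0-2(w=12) 0-3(w=13) 1-3(w=11)}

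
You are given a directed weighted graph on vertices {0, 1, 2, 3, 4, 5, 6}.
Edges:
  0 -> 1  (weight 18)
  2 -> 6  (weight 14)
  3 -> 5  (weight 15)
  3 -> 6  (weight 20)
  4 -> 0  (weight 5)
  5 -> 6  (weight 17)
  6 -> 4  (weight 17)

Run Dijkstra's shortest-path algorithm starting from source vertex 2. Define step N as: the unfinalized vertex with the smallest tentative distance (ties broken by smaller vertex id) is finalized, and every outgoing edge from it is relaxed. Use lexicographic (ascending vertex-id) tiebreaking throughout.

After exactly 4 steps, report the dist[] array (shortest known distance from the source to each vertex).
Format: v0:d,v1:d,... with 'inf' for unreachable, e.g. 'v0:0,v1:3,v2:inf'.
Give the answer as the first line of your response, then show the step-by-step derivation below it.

v0:36,v1:54,v2:0,v3:inf,v4:31,v5:inf,v6:14

step 1: dist = v0:inf,v1:inf,v2:0,v3:inf,v4:inf,v5:inf,v6:14
step 2: dist = v0:inf,v1:inf,v2:0,v3:inf,v4:31,v5:inf,v6:14
step 3: dist = v0:36,v1:inf,v2:0,v3:inf,v4:31,v5:inf,v6:14
step 4: dist = v0:36,v1:54,v2:0,v3:inf,v4:31,v5:inf,v6:14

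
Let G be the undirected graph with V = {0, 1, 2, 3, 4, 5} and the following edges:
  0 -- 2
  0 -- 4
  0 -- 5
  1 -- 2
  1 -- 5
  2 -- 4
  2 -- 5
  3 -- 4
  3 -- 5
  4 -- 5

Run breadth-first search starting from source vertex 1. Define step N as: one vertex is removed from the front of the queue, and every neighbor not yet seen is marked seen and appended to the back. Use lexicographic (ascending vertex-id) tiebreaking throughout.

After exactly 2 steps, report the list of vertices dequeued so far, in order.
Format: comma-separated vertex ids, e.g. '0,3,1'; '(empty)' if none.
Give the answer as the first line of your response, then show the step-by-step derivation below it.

1,2

step 1: dequeue 1; queue=[2,5]; order=1
step 2: dequeue 2; queue=[5,0,4]; order=1,2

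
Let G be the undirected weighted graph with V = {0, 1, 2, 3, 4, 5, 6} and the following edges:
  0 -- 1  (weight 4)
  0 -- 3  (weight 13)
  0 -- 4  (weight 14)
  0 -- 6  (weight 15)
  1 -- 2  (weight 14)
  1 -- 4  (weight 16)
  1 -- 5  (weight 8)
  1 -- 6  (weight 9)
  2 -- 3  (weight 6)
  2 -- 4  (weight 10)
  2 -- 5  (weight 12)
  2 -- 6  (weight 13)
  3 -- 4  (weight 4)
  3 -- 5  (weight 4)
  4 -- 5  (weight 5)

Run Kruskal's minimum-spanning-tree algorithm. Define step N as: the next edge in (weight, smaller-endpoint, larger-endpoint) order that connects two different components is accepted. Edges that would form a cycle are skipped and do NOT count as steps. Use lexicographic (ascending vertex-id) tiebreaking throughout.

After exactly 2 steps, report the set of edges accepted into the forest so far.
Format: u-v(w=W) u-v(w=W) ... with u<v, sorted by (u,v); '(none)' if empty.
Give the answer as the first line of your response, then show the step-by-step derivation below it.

0-1(w=4) 3-4(w=4)

step 1: add edge 0-1 (w=4); MST = {0-1(w=4)}
step 2: add edge 3-4 (w=4); MST = {0-1(w=4) 3-4(w=4)}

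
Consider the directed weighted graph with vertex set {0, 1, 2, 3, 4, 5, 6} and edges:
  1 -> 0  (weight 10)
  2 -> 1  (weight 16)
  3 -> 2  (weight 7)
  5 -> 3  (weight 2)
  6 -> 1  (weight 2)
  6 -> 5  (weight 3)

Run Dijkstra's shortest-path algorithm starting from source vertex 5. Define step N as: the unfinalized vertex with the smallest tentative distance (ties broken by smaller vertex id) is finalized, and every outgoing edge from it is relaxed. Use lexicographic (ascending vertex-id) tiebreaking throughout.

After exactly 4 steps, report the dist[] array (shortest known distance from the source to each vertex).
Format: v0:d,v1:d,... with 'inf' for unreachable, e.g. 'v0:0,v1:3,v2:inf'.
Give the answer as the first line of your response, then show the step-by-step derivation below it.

v0:35,v1:25,v2:9,v3:2,v4:inf,v5:0,v6:inf

step 1: dist = v0:inf,v1:inf,v2:inf,v3:2,v4:inf,v5:0,v6:inf
step 2: dist = v0:inf,v1:inf,v2:9,v3:2,v4:inf,v5:0,v6:inf
step 3: dist = v0:inf,v1:25,v2:9,v3:2,v4:inf,v5:0,v6:inf
step 4: dist = v0:35,v1:25,v2:9,v3:2,v4:inf,v5:0,v6:inf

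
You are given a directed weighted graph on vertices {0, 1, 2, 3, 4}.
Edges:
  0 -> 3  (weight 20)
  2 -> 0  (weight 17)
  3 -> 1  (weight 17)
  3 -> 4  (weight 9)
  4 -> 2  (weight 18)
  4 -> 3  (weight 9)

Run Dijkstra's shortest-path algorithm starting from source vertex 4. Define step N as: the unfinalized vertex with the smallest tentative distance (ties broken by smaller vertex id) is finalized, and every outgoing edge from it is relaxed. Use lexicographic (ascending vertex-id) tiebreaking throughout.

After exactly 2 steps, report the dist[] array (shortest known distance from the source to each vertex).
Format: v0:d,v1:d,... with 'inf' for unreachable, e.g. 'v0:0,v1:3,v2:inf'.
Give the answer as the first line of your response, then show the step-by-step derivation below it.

v0:inf,v1:26,v2:18,v3:9,v4:0

step 1: dist = v0:inf,v1:inf,v2:18,v3:9,v4:0
step 2: dist = v0:inf,v1:26,v2:18,v3:9,v4:0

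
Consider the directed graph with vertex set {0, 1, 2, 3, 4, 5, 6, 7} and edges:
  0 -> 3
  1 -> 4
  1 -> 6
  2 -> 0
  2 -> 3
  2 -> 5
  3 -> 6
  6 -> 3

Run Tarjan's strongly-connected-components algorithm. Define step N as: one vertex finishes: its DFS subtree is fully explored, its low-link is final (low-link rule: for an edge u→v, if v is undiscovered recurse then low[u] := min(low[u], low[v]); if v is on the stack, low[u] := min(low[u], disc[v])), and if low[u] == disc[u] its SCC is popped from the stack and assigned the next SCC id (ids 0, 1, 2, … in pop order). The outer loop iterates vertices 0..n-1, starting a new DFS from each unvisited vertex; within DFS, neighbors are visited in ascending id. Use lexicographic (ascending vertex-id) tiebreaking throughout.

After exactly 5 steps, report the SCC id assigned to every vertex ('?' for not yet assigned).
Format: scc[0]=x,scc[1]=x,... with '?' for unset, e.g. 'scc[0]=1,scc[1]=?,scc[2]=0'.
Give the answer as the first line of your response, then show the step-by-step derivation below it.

scc[0]=1,scc[1]=3,scc[2]=?,scc[3]=0,scc[4]=2,scc[5]=?,scc[6]=0,scc[7]=?

step 1: low=(low[0]=0,low[1]=?,low[2]=?,low[3]=1,low[4]=?,low[5]=?,low[6]=1,low[7]=?); scc=(scc[0]=?,scc[1]=?,scc[2]=?,scc[3]=?,scc[4]=?,scc[5]=?,scc[6]=?,scc[7]=?)
step 2: low=(low[0]=0,low[1]=?,low[2]=?,low[3]=1,low[4]=?,low[5]=?,low[6]=1,low[7]=?); scc=(scc[0]=?,scc[1]=?,scc[2]=?,scc[3]=0,scc[4]=?,scc[5]=?,scc[6]=0,scc[7]=?)
step 3: low=(low[0]=0,low[1]=?,low[2]=?,low[3]=1,low[4]=?,low[5]=?,low[6]=1,low[7]=?); scc=(scc[0]=1,scc[1]=?,scc[2]=?,scc[3]=0,scc[4]=?,scc[5]=?,scc[6]=0,scc[7]=?)
step 4: low=(low[0]=0,low[1]=3,low[2]=?,low[3]=1,low[4]=4,low[5]=?,low[6]=1,low[7]=?); scc=(scc[0]=1,scc[1]=?,scc[2]=?,scc[3]=0,scc[4]=2,scc[5]=?,scc[6]=0,scc[7]=?)
step 5: low=(low[0]=0,low[1]=3,low[2]=?,low[3]=1,low[4]=4,low[5]=?,low[6]=1,low[7]=?); scc=(scc[0]=1,scc[1]=3,scc[2]=?,scc[3]=0,scc[4]=2,scc[5]=?,scc[6]=0,scc[7]=?)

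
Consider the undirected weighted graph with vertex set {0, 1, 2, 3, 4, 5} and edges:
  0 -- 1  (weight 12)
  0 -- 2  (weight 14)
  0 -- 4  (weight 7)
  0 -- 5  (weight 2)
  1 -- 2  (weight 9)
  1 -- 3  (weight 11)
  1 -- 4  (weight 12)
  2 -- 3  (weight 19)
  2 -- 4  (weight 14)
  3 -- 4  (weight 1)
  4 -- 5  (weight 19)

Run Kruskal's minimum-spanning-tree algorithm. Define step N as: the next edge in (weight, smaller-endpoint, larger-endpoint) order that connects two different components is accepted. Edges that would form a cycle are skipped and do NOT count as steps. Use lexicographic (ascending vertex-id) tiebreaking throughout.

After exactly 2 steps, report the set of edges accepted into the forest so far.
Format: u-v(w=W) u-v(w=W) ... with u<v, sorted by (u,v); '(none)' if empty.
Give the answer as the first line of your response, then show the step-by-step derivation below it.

0-5(w=2) 3-4(w=1)

step 1: add edge 3-4 (w=1); MST = {3-4(w=1)}
step 2: add edge 0-5 (w=2); MST = {0-5(w=2) 3-4(w=1)}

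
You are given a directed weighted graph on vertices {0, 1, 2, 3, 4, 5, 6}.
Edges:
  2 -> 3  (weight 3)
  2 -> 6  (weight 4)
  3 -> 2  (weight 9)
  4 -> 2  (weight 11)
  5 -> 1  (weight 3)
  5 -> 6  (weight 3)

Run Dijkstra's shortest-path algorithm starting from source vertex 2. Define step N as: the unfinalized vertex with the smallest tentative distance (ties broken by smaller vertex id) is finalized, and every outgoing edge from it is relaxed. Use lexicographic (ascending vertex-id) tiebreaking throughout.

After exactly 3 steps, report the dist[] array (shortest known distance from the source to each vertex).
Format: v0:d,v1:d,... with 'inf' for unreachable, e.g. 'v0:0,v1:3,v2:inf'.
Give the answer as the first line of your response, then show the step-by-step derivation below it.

v0:inf,v1:inf,v2:0,v3:3,v4:inf,v5:inf,v6:4

step 1: dist = v0:inf,v1:inf,v2:0,v3:3,v4:inf,v5:inf,v6:4
step 2: dist = v0:inf,v1:inf,v2:0,v3:3,v4:inf,v5:inf,v6:4
step 3: dist = v0:inf,v1:inf,v2:0,v3:3,v4:inf,v5:inf,v6:4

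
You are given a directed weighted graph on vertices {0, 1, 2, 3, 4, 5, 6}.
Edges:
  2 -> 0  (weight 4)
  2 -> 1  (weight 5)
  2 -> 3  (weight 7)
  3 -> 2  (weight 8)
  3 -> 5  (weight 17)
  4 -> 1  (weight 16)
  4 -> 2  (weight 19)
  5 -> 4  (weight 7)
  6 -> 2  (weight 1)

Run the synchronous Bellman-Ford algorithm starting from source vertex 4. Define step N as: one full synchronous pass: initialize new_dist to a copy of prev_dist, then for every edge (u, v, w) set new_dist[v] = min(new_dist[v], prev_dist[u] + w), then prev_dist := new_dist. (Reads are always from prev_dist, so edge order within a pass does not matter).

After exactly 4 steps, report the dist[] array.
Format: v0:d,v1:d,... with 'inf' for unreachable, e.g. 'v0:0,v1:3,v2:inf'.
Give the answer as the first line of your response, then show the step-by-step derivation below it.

v0:23,v1:16,v2:19,v3:26,v4:0,v5:43,v6:inf

step 1: dist = v0:inf,v1:16,v2:19,v3:inf,v4:0,v5:inf,v6:inf
step 2: dist = v0:23,v1:16,v2:19,v3:26,v4:0,v5:inf,v6:inf
step 3: dist = v0:23,v1:16,v2:19,v3:26,v4:0,v5:43,v6:inf
step 4: dist = v0:23,v1:16,v2:19,v3:26,v4:0,v5:43,v6:inf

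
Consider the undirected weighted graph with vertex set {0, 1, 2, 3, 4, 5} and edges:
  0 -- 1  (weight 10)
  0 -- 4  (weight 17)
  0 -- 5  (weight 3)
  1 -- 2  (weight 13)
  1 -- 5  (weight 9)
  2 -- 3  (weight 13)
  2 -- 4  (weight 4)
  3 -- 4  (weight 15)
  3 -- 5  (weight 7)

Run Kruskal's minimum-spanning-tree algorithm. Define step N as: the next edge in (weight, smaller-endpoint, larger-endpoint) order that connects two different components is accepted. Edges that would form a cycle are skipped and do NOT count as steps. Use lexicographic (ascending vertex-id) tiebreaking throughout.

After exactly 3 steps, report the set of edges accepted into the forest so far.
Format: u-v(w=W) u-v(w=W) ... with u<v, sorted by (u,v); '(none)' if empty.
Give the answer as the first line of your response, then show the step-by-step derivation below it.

0-5(w=3) 2-4(w=4) 3-5(w=7)

step 1: add edge 0-5 (w=3); MST = {0-5(w=3)}
step 2: add edge 2-4 (w=4); MST = {0-5(w=3) 2-4(w=4)}
step 3: add edge 3-5 (w=7); MST = {0-5(w=3) 2-4(w=4) 3-5(w=7)}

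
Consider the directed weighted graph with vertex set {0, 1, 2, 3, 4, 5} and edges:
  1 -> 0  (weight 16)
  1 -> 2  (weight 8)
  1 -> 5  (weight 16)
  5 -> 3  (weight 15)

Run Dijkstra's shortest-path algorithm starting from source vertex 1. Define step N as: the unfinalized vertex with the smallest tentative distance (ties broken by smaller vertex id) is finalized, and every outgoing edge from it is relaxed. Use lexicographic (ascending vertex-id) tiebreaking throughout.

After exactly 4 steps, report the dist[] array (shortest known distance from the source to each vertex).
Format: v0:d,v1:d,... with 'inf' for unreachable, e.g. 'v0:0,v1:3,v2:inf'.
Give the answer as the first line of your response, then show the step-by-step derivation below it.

v0:16,v1:0,v2:8,v3:31,v4:inf,v5:16

step 1: dist = v0:16,v1:0,v2:8,v3:inf,v4:inf,v5:16
step 2: dist = v0:16,v1:0,v2:8,v3:inf,v4:inf,v5:16
step 3: dist = v0:16,v1:0,v2:8,v3:inf,v4:inf,v5:16
step 4: dist = v0:16,v1:0,v2:8,v3:31,v4:inf,v5:16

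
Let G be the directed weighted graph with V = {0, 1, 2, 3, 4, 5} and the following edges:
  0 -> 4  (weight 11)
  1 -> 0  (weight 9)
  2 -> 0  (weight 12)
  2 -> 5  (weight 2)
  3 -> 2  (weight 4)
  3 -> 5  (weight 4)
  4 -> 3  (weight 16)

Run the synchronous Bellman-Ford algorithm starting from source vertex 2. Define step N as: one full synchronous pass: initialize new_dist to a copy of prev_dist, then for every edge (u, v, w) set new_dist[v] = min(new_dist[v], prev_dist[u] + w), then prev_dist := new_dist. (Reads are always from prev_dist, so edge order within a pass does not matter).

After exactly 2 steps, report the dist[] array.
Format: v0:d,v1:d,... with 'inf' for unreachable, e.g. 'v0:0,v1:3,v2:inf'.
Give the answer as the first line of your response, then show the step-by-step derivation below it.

v0:12,v1:inf,v2:0,v3:inf,v4:23,v5:2

step 1: dist = v0:12,v1:inf,v2:0,v3:inf,v4:inf,v5:2
step 2: dist = v0:12,v1:inf,v2:0,v3:inf,v4:23,v5:2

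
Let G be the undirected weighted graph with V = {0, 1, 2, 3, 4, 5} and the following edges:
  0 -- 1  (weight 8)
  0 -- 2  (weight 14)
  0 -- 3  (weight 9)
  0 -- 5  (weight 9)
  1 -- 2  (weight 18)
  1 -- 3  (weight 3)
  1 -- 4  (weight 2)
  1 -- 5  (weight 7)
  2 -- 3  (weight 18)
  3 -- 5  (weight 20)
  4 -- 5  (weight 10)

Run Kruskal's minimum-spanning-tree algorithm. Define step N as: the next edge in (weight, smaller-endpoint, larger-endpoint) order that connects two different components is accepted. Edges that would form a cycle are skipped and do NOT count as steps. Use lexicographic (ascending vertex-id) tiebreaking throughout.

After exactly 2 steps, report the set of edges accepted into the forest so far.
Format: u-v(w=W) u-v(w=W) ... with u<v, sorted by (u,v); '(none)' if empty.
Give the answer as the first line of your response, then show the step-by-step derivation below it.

1-3(w=3) 1-4(w=2)

step 1: add edge 1-4 (w=2); MST = {1-4(w=2)}
step 2: add edge 1-3 (w=3); MST = {1-3(w=3) 1-4(w=2)}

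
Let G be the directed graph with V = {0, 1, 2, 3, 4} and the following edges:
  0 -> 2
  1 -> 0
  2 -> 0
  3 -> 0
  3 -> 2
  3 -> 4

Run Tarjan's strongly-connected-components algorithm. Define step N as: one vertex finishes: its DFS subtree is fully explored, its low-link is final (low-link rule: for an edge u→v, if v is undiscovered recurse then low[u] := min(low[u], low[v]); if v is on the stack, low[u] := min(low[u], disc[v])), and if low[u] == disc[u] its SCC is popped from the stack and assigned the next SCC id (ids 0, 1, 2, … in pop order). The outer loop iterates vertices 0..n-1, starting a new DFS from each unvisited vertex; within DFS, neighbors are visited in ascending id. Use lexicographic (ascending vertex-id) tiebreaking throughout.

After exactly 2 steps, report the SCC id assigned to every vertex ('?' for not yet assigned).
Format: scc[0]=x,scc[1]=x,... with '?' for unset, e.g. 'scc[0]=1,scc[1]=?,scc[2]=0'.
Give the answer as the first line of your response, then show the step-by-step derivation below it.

scc[0]=0,scc[1]=?,scc[2]=0,scc[3]=?,scc[4]=?

step 1: low=(low[0]=0,low[1]=?,low[2]=0,low[3]=?,low[4]=?); scc=(scc[0]=?,scc[1]=?,scc[2]=?,scc[3]=?,scc[4]=?)
step 2: low=(low[0]=0,low[1]=?,low[2]=0,low[3]=?,low[4]=?); scc=(scc[0]=0,scc[1]=?,scc[2]=0,scc[3]=?,scc[4]=?)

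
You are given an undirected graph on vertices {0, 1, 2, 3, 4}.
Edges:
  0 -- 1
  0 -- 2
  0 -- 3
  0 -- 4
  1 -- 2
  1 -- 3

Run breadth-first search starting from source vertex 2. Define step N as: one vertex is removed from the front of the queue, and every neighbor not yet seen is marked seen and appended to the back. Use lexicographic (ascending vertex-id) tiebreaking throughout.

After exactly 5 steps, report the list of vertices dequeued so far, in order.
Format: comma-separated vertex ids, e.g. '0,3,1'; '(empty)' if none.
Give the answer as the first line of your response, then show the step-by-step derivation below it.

2,0,1,3,4

step 1: dequeue 2; queue=[0,1]; order=2
step 2: dequeue 0; queue=[1,3,4]; order=2,0
step 3: dequeue 1; queue=[3,4]; order=2,0,1
step 4: dequeue 3; queue=[4]; order=2,0,1,3
step 5: dequeue 4; queue=[(empty)]; order=2,0,1,3,4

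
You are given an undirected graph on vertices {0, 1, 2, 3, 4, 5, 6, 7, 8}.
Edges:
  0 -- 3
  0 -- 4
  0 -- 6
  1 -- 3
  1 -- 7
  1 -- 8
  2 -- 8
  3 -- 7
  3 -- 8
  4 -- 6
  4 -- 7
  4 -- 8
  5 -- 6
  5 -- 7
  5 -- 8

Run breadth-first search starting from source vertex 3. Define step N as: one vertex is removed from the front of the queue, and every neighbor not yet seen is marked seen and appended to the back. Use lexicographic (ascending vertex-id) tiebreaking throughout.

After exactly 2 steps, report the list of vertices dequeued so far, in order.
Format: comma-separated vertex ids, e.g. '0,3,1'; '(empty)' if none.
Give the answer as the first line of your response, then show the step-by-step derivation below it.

3,0

step 1: dequeue 3; queue=[0,1,7,8]; order=3
step 2: dequeue 0; queue=[1,7,8,4,6]; order=3,0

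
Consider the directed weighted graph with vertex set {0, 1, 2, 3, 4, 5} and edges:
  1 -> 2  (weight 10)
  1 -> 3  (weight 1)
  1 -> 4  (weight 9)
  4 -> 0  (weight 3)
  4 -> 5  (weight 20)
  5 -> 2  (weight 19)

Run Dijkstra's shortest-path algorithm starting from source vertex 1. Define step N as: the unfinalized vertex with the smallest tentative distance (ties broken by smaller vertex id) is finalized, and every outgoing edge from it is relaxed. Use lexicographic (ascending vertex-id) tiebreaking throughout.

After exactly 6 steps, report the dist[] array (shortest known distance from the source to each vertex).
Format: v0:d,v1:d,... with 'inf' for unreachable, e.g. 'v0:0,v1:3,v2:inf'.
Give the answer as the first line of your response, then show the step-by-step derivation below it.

v0:12,v1:0,v2:10,v3:1,v4:9,v5:29

step 1: dist = v0:inf,v1:0,v2:10,v3:1,v4:9,v5:inf
step 2: dist = v0:inf,v1:0,v2:10,v3:1,v4:9,v5:inf
step 3: dist = v0:12,v1:0,v2:10,v3:1,v4:9,v5:29
step 4: dist = v0:12,v1:0,v2:10,v3:1,v4:9,v5:29
step 5: dist = v0:12,v1:0,v2:10,v3:1,v4:9,v5:29
step 6: dist = v0:12,v1:0,v2:10,v3:1,v4:9,v5:29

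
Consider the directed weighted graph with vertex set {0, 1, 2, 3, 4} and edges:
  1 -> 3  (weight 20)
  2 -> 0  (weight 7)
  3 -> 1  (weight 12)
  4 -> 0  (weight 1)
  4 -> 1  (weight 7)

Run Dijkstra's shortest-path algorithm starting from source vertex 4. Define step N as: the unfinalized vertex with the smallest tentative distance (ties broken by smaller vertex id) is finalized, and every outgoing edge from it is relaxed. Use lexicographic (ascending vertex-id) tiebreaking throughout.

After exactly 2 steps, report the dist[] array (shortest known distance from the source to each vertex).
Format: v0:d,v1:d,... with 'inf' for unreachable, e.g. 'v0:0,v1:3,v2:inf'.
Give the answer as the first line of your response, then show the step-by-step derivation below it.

v0:1,v1:7,v2:inf,v3:inf,v4:0

step 1: dist = v0:1,v1:7,v2:inf,v3:inf,v4:0
step 2: dist = v0:1,v1:7,v2:inf,v3:inf,v4:0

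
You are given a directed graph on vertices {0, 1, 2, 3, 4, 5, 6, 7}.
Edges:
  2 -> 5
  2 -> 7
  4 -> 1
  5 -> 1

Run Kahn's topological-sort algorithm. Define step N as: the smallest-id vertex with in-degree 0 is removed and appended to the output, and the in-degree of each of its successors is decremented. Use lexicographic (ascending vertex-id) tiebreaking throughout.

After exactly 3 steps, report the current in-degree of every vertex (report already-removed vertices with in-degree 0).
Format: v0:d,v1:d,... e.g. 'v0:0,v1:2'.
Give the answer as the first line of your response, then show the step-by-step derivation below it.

v0:0,v1:2,v2:0,v3:0,v4:0,v5:0,v6:0,v7:0

step 1: output 0; order=[0]; indeg=(0,2,0,0,0,1,0,1)
step 2: output 2; order=[0,2]; indeg=(0,2,0,0,0,0,0,0)
step 3: output 3; order=[0,2,3]; indeg=(0,2,0,0,0,0,0,0)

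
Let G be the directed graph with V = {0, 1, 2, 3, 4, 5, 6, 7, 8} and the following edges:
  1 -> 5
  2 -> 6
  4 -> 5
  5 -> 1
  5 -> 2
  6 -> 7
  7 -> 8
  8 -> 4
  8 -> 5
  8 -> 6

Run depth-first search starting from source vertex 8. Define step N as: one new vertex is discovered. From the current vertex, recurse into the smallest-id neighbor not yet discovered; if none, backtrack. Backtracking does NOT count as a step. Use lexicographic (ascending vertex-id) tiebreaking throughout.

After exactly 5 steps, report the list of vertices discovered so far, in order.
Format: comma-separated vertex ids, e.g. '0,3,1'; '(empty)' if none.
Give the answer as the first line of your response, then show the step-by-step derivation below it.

8,4,5,1,2

step 1: discover 8; path=8; order=8
step 2: discover 4; path=8>4; order=8,4
step 3: discover 5; path=8>4>5; order=8,4,5
step 4: discover 1; path=8>4>5>1; order=8,4,5,1
step 5: discover 2; path=8>4>5>2; order=8,4,5,1,2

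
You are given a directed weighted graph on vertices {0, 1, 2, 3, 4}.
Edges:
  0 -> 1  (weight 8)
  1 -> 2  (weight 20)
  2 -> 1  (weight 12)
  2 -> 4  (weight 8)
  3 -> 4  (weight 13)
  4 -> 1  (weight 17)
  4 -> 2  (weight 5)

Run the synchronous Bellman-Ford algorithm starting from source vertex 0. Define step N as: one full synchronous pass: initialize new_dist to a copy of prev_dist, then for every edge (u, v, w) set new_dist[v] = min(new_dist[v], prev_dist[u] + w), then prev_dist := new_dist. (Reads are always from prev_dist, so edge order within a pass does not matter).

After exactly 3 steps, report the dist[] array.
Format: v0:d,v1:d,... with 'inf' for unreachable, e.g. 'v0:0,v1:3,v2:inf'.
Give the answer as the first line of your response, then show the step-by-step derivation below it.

v0:0,v1:8,v2:28,v3:inf,v4:36

step 1: dist = v0:0,v1:8,v2:inf,v3:inf,v4:inf
step 2: dist = v0:0,v1:8,v2:28,v3:inf,v4:inf
step 3: dist = v0:0,v1:8,v2:28,v3:inf,v4:36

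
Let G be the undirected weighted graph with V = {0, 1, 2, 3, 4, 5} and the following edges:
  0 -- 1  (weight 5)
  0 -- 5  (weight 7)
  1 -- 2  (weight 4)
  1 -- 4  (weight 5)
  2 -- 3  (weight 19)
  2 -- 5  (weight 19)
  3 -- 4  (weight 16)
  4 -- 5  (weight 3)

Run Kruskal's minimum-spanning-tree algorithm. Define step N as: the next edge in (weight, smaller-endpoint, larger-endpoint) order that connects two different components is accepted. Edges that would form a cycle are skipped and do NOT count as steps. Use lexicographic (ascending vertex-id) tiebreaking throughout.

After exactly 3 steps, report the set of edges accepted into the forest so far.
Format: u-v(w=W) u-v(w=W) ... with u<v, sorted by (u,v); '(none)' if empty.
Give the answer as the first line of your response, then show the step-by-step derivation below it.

0-1(w=5) 1-2(w=4) 4-5(w=3)

step 1: add edge 4-5 (w=3); MST = {4-5(w=3)}
step 2: add edge 1-2 (w=4); MST = {1-2(w=4) 4-5(w=3)}
step 3: add edge 0-1 (w=5); MST = {0-1(w=5) 1-2(w=4) 4-5(w=3)}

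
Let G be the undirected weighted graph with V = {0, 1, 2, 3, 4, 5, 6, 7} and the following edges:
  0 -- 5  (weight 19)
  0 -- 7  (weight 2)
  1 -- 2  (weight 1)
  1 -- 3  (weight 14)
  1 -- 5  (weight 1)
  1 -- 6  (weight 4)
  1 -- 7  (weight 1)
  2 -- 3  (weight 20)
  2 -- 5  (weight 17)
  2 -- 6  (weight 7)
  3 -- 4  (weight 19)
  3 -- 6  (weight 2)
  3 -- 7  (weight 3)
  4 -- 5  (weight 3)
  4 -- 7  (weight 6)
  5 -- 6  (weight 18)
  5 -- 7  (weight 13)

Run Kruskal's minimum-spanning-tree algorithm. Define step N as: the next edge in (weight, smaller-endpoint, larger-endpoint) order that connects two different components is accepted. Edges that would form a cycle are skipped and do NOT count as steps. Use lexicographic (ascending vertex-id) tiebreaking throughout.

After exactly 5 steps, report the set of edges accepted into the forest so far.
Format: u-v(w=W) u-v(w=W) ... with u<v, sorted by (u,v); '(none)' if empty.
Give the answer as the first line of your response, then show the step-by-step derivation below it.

0-7(w=2) 1-2(w=1) 1-5(w=1) 1-7(w=1) 3-6(w=2)

step 1: add edge 1-2 (w=1); MST = {1-2(w=1)}
step 2: add edge 1-5 (w=1); MST = {1-2(w=1) 1-5(w=1)}
step 3: add edge 1-7 (w=1); MST = {1-2(w=1) 1-5(w=1) 1-7(w=1)}
step 4: add edge 0-7 (w=2); MST = {0-7(w=2) 1-2(w=1) 1-5(w=1) 1-7(w=1)}
step 5: add edge 3-6 (w=2); MST = {0-7(w=2) 1-2(w=1) 1-5(w=1) 1-7(w=1) 3-6(w=2)}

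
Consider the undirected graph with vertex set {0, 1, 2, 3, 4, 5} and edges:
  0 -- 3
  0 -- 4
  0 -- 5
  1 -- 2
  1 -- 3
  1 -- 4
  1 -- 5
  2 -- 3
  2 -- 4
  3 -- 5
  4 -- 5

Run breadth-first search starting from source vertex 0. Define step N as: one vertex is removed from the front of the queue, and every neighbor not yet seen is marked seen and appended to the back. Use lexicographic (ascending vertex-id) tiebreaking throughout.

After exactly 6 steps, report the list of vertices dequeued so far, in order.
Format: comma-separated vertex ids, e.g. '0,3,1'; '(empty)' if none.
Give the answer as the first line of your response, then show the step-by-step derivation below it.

0,3,4,5,1,2

step 1: dequeue 0; queue=[3,4,5]; order=0
step 2: dequeue 3; queue=[4,5,1,2]; order=0,3
step 3: dequeue 4; queue=[5,1,2]; order=0,3,4
step 4: dequeue 5; queue=[1,2]; order=0,3,4,5
step 5: dequeue 1; queue=[2]; order=0,3,4,5,1
step 6: dequeue 2; queue=[(empty)]; order=0,3,4,5,1,2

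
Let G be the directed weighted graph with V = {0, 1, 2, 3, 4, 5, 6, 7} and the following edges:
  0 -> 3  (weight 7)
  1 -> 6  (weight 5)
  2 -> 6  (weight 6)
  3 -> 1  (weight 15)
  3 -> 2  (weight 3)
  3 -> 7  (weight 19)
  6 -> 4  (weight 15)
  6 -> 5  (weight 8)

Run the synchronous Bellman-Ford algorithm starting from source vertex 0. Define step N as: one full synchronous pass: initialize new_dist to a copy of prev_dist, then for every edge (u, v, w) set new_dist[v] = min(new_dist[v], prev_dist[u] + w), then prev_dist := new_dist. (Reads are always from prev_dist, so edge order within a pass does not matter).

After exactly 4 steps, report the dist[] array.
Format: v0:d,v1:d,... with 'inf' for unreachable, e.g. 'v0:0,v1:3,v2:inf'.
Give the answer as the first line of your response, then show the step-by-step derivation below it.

v0:0,v1:22,v2:10,v3:7,v4:31,v5:24,v6:16,v7:26

step 1: dist = v0:0,v1:inf,v2:inf,v3:7,v4:inf,v5:inf,v6:inf,v7:inf
step 2: dist = v0:0,v1:22,v2:10,v3:7,v4:inf,v5:inf,v6:inf,v7:26
step 3: dist = v0:0,v1:22,v2:10,v3:7,v4:inf,v5:inf,v6:16,v7:26
step 4: dist = v0:0,v1:22,v2:10,v3:7,v4:31,v5:24,v6:16,v7:26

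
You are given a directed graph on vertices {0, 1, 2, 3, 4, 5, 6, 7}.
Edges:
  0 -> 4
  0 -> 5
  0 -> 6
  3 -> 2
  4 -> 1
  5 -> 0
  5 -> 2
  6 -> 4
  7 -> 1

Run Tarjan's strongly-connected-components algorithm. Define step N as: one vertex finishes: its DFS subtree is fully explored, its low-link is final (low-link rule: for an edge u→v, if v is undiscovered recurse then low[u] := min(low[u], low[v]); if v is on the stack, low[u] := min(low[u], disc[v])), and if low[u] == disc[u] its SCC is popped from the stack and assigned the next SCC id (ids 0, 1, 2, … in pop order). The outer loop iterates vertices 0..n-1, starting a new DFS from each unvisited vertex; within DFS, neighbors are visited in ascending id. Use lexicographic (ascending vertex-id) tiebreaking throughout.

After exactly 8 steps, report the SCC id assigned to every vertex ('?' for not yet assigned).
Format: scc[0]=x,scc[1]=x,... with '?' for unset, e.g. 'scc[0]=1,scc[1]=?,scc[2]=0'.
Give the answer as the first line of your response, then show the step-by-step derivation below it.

scc[0]=4,scc[1]=0,scc[2]=2,scc[3]=5,scc[4]=1,scc[5]=4,scc[6]=3,scc[7]=6

step 1: low=(low[0]=0,low[1]=2,low[2]=?,low[3]=?,low[4]=1,low[5]=?,low[6]=?,low[7]=?); scc=(scc[0]=?,scc[1]=0,scc[2]=?,scc[3]=?,scc[4]=?,scc[5]=?,scc[6]=?,scc[7]=?)
step 2: low=(low[0]=0,low[1]=2,low[2]=?,low[3]=?,low[4]=1,low[5]=?,low[6]=?,low[7]=?); scc=(scc[0]=?,scc[1]=0,scc[2]=?,scc[3]=?,scc[4]=1,scc[5]=?,scc[6]=?,scc[7]=?)
step 3: low=(low[0]=0,low[1]=2,low[2]=4,low[3]=?,low[4]=1,low[5]=0,low[6]=?,low[7]=?); scc=(scc[0]=?,scc[1]=0,scc[2]=2,scc[3]=?,scc[4]=1,scc[5]=?,scc[6]=?,scc[7]=?)
step 4: low=(low[0]=0,low[1]=2,low[2]=4,low[3]=?,low[4]=1,low[5]=0,low[6]=?,low[7]=?); scc=(scc[0]=?,scc[1]=0,scc[2]=2,scc[3]=?,scc[4]=1,scc[5]=?,scc[6]=?,scc[7]=?)
step 5: low=(low[0]=0,low[1]=2,low[2]=4,low[3]=?,low[4]=1,low[5]=0,low[6]=5,low[7]=?); scc=(scc[0]=?,scc[1]=0,scc[2]=2,scc[3]=?,scc[4]=1,scc[5]=?,scc[6]=3,scc[7]=?)
step 6: low=(low[0]=0,low[1]=2,low[2]=4,low[3]=?,low[4]=1,low[5]=0,low[6]=5,low[7]=?); scc=(scc[0]=4,scc[1]=0,scc[2]=2,scc[3]=?,scc[4]=1,scc[5]=4,scc[6]=3,scc[7]=?)
step 7: low=(low[0]=0,low[1]=2,low[2]=4,low[3]=6,low[4]=1,low[5]=0,low[6]=5,low[7]=?); scc=(scc[0]=4,scc[1]=0,scc[2]=2,scc[3]=5,scc[4]=1,scc[5]=4,scc[6]=3,scc[7]=?)
step 8: low=(low[0]=0,low[1]=2,low[2]=4,low[3]=6,low[4]=1,low[5]=0,low[6]=5,low[7]=7); scc=(scc[0]=4,scc[1]=0,scc[2]=2,scc[3]=5,scc[4]=1,scc[5]=4,scc[6]=3,scc[7]=6)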